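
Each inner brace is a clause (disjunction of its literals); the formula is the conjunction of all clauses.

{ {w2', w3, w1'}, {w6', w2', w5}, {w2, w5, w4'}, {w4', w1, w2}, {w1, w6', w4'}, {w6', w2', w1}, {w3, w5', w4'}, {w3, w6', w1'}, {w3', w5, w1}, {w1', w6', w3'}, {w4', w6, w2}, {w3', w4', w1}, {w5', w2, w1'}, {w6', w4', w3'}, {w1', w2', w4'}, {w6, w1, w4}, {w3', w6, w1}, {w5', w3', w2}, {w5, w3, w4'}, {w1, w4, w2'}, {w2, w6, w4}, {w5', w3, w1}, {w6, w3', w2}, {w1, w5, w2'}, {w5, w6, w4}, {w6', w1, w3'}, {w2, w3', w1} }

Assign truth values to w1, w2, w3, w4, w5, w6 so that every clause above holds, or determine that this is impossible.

w1 ↦ 0; w2 ↦ 0; w3 ↦ 0; w4 ↦ 0; w5 ↦ 0; w6 ↦ 1

Case w2 = 0:
Case w5 = 0:
From the singleton clause (w4'), w4 = 0.
From the singleton clause (w6), w6 = 1.
Case w3 = 0:
From the singleton clause (w1'), w1 = 0.
Every clause now holds.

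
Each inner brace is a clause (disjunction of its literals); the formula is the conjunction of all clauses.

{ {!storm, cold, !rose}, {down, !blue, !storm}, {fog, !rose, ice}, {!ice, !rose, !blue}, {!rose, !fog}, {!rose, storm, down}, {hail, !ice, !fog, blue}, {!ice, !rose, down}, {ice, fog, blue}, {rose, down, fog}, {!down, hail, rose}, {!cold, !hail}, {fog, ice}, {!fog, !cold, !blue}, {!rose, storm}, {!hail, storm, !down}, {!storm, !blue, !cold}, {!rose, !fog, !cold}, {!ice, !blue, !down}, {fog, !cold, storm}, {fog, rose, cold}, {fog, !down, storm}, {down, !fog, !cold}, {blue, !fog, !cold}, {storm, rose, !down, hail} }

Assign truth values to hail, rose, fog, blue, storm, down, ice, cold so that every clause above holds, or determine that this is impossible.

hail: true, rose: false, fog: true, blue: false, storm: false, down: false, ice: false, cold: false

Suppose rose = false.
Suppose down = false.
From the singleton clause (fog), fog = true.
From the singleton clause (!cold), cold = false.
Suppose blue = false.
Suppose hail = true.
Every clause is now satisfied; storm, ice are unconstrained.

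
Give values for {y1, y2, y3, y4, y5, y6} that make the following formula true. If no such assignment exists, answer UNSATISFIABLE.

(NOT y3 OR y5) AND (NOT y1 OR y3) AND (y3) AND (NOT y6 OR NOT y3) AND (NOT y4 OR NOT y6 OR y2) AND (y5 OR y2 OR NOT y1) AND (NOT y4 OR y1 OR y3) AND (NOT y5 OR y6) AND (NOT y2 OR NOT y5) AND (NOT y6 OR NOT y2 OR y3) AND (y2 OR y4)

UNSATISFIABLE

Unit clause (y3) forces y3 = true.
Unit clause (y5) forces y5 = true.
Unit clause (NOT y6) forces y6 = false.
But (y6) is also a unit clause — contradiction.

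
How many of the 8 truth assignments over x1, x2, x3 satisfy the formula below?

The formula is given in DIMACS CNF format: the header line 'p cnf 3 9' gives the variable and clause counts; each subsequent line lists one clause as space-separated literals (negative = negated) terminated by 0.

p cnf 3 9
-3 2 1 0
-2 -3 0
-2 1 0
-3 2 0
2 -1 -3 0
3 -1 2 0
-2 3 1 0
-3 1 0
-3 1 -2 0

2

There are 2^3 = 8 truth assignments over (x1, x2, x3).
Check each against the 9 clauses (columns in the order x1, x2, x3):
  F F F  ✓ satisfies all
  F F T  ✗ fails (¬x3 ∨ x2 ∨ x1)
  F T F  ✗ fails (¬x2 ∨ x1)
  F T T  ✗ fails (¬x2 ∨ ¬x3)
  T F F  ✗ fails (x3 ∨ ¬x1 ∨ x2)
  T F T  ✗ fails (¬x3 ∨ x2)
  T T F  ✓ satisfies all
  T T T  ✗ fails (¬x2 ∨ ¬x3)
2 of the 8 rows are models.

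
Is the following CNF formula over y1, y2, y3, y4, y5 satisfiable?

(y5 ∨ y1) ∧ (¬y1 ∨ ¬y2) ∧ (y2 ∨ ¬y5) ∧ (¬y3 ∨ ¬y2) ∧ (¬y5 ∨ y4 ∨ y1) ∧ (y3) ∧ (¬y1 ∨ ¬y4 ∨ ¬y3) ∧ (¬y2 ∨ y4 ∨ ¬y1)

Satisfiable

(y3) alone gives y3 = True.
(¬y2) alone gives y2 = False.
(¬y5) alone gives y5 = False.
(y1) alone gives y1 = True.
(¬y4) alone gives y4 = False.
This assignment satisfies each clause.
A satisfying assignment: y1 ↦ True,  y2 ↦ False,  y3 ↦ True,  y4 ↦ False,  y5 ↦ False.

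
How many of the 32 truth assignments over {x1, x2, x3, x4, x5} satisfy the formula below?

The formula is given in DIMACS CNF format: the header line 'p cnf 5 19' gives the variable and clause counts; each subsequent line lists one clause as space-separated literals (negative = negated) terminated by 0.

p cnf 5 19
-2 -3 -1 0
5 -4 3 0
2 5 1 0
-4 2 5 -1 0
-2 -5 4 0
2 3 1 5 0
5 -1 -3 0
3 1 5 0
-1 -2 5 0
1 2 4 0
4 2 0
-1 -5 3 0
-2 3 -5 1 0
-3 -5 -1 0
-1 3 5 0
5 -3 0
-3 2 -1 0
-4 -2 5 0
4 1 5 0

3

There are 2^5 = 32 truth assignments over (x1, x2, x3, x4, x5).
Split on x2. With x2 = True, the clauses containing x2 are satisfied and ¬x2 drops from the rest; 1 of the 2^4 = 16 assignments to the other variables satisfy what remains.
With x2 = False, by the same count on the reduced clause set, 2 assignments work.
(One model: x1=F, x2=F, x3=F, x4=T, x5=T.)
Total: 1 + 2 = 3.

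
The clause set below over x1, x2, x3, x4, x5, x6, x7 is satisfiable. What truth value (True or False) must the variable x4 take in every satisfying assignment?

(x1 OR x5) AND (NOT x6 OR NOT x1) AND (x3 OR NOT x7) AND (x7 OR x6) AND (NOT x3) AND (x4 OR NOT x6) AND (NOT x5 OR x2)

Suppose x4 = false.
The clause (NOT x3) is unit, so x3 = false.
The clause (NOT x7) is unit, so x7 = false.
The clause (x6) is unit, so x6 = true.
That conflicts with the unit clause (NOT x6).
So every satisfying assignment has x4 = True.

True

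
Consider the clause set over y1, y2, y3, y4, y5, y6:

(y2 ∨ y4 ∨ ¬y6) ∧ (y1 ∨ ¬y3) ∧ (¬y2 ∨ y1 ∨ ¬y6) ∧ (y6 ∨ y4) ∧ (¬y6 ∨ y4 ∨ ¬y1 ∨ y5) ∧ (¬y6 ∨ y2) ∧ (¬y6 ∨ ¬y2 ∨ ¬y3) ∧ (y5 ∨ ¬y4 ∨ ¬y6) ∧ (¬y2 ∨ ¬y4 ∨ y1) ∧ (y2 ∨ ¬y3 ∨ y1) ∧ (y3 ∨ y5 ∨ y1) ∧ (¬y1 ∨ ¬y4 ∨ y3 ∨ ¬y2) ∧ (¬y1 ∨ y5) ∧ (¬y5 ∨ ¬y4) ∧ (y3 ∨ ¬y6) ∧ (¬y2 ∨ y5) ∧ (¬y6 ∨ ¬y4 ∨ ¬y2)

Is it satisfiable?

Try y1 = True.
The clause (y5) is unit, so y5 = True.
The clause (¬y4) is unit, so y4 = False.
The clause (y6) is unit, so y6 = True.
The clause (y2) is unit, so y2 = True.
The clause (¬y3) is unit, so y3 = False.
But (y3) is also a unit clause — contradiction.
So y1 must be the other value — set y1 = False.
The clause (¬y3) is unit, so y3 = False.
The clause (y5) is unit, so y5 = True.
The clause (¬y4) is unit, so y4 = False.
The clause (y6) is unit, so y6 = True.
But (¬y6) is also a unit clause — contradiction.
Either choice for y1 ends in contradiction.
No assignment satisfies every clause.

No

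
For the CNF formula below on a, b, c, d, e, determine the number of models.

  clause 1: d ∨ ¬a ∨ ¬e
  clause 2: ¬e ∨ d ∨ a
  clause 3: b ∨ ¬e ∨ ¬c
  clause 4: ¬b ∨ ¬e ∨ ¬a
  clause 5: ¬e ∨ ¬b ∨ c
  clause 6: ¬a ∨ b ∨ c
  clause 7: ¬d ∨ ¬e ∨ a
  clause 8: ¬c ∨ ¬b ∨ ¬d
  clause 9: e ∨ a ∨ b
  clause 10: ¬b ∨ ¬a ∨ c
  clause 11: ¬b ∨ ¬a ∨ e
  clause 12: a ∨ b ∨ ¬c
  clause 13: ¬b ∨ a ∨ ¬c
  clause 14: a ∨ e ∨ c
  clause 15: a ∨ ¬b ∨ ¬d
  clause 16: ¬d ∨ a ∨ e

There are 2^5 = 32 truth assignments over (a, b, c, d, e).
Split on b. With b = True, the clauses containing b are satisfied and ¬b drops from the rest; 0 of the 2^4 = 16 assignments to the other variables satisfy what remains.
With b = False, by the same count on the reduced clause set, 2 assignments work.
(One model: a=T, b=F, c=T, d=F, e=F.)
Total: 0 + 2 = 2.

2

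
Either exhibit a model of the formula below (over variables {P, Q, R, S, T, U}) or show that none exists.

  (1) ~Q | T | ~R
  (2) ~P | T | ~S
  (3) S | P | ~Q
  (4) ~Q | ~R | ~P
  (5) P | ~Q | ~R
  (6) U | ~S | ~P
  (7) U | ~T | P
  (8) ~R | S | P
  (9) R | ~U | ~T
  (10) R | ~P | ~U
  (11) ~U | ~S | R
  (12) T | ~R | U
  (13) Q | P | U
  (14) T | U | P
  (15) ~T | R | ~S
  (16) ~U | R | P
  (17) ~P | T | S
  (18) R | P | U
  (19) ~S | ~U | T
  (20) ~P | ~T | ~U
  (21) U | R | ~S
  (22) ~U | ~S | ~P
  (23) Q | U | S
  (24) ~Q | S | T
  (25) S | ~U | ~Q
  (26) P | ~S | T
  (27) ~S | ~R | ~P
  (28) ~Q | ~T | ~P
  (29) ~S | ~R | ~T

Case Q = 0:
Case P = 1:
Case T = 1:
The clause (~U) is unit, so U = 0.
The clause (~S) is unit, so S = 0.
But (S) is also a unit clause — contradiction.
So T must be the other value — set T = 0.
The clause (~S) is unit, so S = 0.
But (S) is also a unit clause — contradiction.
Either choice for T ends in contradiction.
So P must be the other value — set P = 0.
The clause (U) is unit, so U = 1.
The clause (R) is unit, so R = 1.
The clause (S) is unit, so S = 1.
The clause (T) is unit, so T = 1.
But (~T) is also a unit clause — contradiction.
Either choice for P ends in contradiction.
So Q must be the other value — set Q = 1.
Case T = 1:
The clause (~P) is unit, so P = 0.
The clause (S) is unit, so S = 1.
The clause (~R) is unit, so R = 0.
But (R) is also a unit clause — contradiction.
So T must be the other value — set T = 0.
The clause (~R) is unit, so R = 0.
The clause (S) is unit, so S = 1.
The clause (~P) is unit, so P = 0.
But (P) is also a unit clause — contradiction.
Either choice for T ends in contradiction.
Either choice for Q ends in contradiction.

UNSATISFIABLE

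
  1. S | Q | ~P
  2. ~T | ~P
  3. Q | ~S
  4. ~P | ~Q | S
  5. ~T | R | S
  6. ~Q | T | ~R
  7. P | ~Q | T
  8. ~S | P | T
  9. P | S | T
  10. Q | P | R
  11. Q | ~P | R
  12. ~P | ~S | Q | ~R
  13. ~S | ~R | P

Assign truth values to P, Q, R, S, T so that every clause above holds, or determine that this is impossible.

Branch on T: set T = 0.
Branch on Q: set Q = 1.
The clause (~R) is unit, so R = 0.
The clause (P) is unit, so P = 1.
The clause (S) is unit, so S = 1.
Every clause now holds.

P: 1,  Q: 1,  R: 0,  S: 1,  T: 0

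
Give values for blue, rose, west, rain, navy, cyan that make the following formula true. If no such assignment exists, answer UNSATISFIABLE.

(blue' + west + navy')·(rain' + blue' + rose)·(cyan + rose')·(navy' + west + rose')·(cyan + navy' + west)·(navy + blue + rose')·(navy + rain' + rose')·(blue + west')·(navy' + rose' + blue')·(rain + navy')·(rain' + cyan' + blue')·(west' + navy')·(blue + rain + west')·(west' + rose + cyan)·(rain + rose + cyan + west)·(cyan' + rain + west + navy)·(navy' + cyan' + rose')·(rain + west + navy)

blue ↦ 1; rose ↦ 1; west ↦ 1; rain ↦ 0; navy ↦ 0; cyan ↦ 1

Case cyan = 1:
Case blue = 1:
(rain') alone gives rain = 0.
(navy') alone gives navy = 0.
(west) alone gives west = 1.
All clauses hold; rose can take either value.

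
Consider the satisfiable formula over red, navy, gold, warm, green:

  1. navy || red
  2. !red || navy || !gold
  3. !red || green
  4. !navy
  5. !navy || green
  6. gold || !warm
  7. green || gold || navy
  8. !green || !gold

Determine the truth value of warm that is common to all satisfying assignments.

Suppose warm = true.
From the singleton clause (!navy), navy = false.
From the singleton clause (red), red = true.
From the singleton clause (!gold), gold = false.
Now (gold) is unsatisfied and unit — conflict.
So every satisfying assignment has warm = False.

False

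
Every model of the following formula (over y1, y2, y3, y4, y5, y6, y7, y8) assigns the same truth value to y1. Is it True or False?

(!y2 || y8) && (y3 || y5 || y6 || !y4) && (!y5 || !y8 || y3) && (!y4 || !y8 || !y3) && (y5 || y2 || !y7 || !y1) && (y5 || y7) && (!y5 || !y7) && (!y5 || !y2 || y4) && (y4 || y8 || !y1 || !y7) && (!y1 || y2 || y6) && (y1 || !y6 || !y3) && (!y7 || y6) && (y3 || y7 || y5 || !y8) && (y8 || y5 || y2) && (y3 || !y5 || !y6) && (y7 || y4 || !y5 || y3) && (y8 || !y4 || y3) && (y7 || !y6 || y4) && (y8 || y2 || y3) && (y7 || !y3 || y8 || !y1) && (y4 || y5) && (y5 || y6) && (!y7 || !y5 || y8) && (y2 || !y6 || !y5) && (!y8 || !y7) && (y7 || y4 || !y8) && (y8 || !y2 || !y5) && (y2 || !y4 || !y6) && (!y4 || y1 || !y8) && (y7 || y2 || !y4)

False

Suppose y1 = true.
Case y2 = false:
From the singleton clause (y6), y6 = true.
From the singleton clause (!y5), y5 = false.
From the singleton clause (!y7), y7 = false.
That conflicts with the unit clause (y7).
Undo y2 and try y2 = true.
From the singleton clause (y8), y8 = true.
From the singleton clause (!y7), y7 = false.
From the singleton clause (y5), y5 = true.
From the singleton clause (y3), y3 = true.
From the singleton clause (!y4), y4 = false.
That conflicts with the unit clause (y4).
Neither y2 = true nor y2 = false works.
So every satisfying assignment has y1 = False.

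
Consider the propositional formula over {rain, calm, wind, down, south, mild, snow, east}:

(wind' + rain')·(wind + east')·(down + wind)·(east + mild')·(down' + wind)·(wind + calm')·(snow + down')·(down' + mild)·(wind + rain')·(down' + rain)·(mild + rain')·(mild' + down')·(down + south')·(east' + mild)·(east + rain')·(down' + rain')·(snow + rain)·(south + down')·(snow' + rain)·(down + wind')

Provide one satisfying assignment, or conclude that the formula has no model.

UNSATISFIABLE

Case wind = 0:
Unit clause (east') forces east = 0.
Unit clause (down) forces down = 1.
That conflicts with the unit clause (down').
Undo wind and try wind = 1.
Unit clause (rain') forces rain = 0.
Unit clause (down') forces down = 0.
That conflicts with the unit clause (down).
Both values of wind lead to a conflict.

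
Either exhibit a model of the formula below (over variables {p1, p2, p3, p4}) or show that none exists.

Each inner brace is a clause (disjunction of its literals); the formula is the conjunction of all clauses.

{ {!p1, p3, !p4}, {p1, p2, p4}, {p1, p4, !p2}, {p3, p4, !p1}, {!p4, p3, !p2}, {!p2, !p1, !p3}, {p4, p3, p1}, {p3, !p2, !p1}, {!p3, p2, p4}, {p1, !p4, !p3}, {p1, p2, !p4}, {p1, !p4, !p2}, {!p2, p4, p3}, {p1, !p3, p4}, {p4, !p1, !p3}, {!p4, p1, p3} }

p1 ↦ true, p2 ↦ false, p3 ↦ true, p4 ↦ true

Try p1 = true.
Try p3 = true.
(!p2) alone gives p2 = false.
(p4) alone gives p4 = true.
Every clause now holds.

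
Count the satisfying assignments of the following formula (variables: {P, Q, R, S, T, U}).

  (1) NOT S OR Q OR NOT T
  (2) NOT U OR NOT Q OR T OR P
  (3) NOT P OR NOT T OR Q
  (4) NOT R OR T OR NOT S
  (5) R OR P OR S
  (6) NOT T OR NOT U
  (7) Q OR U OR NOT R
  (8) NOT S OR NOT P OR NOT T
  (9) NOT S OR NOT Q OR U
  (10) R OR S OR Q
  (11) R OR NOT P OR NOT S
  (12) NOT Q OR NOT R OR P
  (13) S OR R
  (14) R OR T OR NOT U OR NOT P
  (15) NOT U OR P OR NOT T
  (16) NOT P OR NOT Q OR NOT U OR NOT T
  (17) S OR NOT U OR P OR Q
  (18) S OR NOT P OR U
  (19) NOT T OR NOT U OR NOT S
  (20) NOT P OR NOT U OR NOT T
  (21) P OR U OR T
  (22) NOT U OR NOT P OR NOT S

There are 2^6 = 64 truth assignments over (P, Q, R, S, T, U).
Split on U. With U = true, the clauses containing U are satisfied and NOT U drops from the rest; 3 of the 2^5 = 32 assignments to the other variables satisfy what remains.
With U = false, by the same count on the reduced clause set, 0 assignments work.
(One model: P=F, Q=F, R=F, S=T, T=F, U=T.)
Total: 3 + 0 = 3.

3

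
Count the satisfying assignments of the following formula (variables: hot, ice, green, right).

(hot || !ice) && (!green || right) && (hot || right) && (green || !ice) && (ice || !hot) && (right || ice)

There are 2^4 = 16 truth assignments over (hot, ice, green, right).
Check each against the 6 clauses (columns in the order hot, ice, green, right):
  F F F F  ✗ fails (hot || right)
  F F F T  ✓ satisfies all
  F F T F  ✗ fails (!green || right)
  F F T T  ✓ satisfies all
  F T F F  ✗ fails (hot || !ice)
  F T F T  ✗ fails (hot || !ice)
  F T T F  ✗ fails (hot || !ice)
  F T T T  ✗ fails (hot || !ice)
  T F F F  ✗ fails (ice || !hot)
  T F F T  ✗ fails (ice || !hot)
  T F T F  ✗ fails (!green || right)
  T F T T  ✗ fails (ice || !hot)
  T T F F  ✗ fails (green || !ice)
  T T F T  ✗ fails (green || !ice)
  T T T F  ✗ fails (!green || right)
  T T T T  ✓ satisfies all
3 of the 16 rows are models.

3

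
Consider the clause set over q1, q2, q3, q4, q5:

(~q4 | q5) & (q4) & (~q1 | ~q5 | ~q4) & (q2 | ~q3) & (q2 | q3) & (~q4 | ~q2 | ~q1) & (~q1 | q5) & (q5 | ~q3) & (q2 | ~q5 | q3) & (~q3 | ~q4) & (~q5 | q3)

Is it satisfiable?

From the singleton clause (q4), q4 = 1.
From the singleton clause (q5), q5 = 1.
From the singleton clause (~q1), q1 = 0.
From the singleton clause (~q3), q3 = 0.
Now (q3) is unsatisfied and unit — conflict.
No assignment satisfies every clause.

Unsatisfiable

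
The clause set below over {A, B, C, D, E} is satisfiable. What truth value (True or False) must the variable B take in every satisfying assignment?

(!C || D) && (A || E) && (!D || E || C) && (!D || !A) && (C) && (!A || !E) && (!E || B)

True

Suppose B = false.
Unit clause (C) forces C = true.
Unit clause (D) forces D = true.
Unit clause (!A) forces A = false.
Unit clause (E) forces E = true.
That conflicts with the unit clause (!E).
So every satisfying assignment has B = True.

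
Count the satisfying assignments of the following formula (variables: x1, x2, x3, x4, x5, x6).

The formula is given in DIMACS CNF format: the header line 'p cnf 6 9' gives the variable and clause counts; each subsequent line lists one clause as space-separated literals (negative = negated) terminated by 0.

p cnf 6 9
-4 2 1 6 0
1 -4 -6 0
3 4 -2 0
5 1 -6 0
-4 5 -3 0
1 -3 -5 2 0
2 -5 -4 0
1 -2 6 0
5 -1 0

There are 2^6 = 64 truth assignments over (x1, x2, x3, x4, x5, x6).
Split on x2. With x2 = True, the clauses containing x2 are satisfied and ¬x2 drops from the rest; 7 of the 2^5 = 32 assignments to the other variables satisfy what remains.
With x2 = False, by the same count on the reduced clause set, 8 assignments work.
(One model: x1=F, x2=F, x3=F, x4=F, x5=F, x6=F.)
Total: 7 + 8 = 15.

15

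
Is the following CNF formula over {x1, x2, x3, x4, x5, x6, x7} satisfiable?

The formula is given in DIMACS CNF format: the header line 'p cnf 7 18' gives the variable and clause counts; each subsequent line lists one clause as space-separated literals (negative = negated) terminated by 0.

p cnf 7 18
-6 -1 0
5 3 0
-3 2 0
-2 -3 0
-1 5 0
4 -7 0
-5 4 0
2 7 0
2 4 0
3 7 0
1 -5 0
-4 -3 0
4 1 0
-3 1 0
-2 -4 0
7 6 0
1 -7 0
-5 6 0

Branch on x6: set x6 = False.
Unit clause (x7) forces x7 = True.
Unit clause (x4) forces x4 = True.
Unit clause (¬x3) forces x3 = False.
Unit clause (x5) forces x5 = True.
Now (¬x5) is unsatisfied and unit — conflict.
So x6 must be the other value — set x6 = True.
Unit clause (¬x1) forces x1 = False.
Unit clause (¬x5) forces x5 = False.
Unit clause (x3) forces x3 = True.
Now (¬x3) is unsatisfied and unit — conflict.
Both values of x6 lead to a conflict.
No assignment satisfies every clause.

Unsatisfiable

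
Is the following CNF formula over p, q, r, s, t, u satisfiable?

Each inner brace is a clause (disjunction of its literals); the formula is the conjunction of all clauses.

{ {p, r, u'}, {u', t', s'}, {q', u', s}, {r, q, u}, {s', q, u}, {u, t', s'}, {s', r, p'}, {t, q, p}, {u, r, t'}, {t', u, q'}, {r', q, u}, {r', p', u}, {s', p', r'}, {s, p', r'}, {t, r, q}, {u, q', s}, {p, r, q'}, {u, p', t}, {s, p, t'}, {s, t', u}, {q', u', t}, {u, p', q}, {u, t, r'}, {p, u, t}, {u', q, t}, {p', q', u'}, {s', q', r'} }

Satisfiable

Suppose p = 1.
Suppose s = 0.
From the singleton clause (r'), r = 0.
Suppose q = 0.
From the singleton clause (u), u = 1.
From the singleton clause (t), t = 1.
Every clause now holds.
A satisfying assignment: p=1,  q=0,  r=0,  s=0,  t=1,  u=1.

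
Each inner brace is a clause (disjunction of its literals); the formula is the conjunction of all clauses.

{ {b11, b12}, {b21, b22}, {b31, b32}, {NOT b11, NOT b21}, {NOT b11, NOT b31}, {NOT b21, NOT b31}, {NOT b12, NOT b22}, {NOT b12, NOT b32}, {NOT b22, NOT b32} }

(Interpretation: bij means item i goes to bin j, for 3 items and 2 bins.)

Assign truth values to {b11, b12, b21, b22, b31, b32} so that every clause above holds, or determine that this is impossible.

Case b11 = true:
From the singleton clause (NOT b21), b21 = false.
From the singleton clause (b22), b22 = true.
From the singleton clause (NOT b31), b31 = false.
From the singleton clause (b32), b32 = true.
That conflicts with the unit clause (NOT b32).
That branch fails; take b11 = false instead.
From the singleton clause (b12), b12 = true.
From the singleton clause (NOT b22), b22 = false.
From the singleton clause (b21), b21 = true.
From the singleton clause (NOT b31), b31 = false.
From the singleton clause (b32), b32 = true.
That conflicts with the unit clause (NOT b32).
Neither b11 = true nor b11 = false works.

UNSATISFIABLE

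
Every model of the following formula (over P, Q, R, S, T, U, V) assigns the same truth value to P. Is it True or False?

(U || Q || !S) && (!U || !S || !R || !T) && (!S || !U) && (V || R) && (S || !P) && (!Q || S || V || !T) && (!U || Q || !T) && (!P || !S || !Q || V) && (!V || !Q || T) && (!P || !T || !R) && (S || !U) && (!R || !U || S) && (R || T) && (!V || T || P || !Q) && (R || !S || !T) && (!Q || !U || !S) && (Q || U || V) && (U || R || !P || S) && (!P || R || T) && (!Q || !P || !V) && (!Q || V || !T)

False

Suppose P = true.
(S) alone gives S = true.
(!U) alone gives U = false.
(Q) alone gives Q = true.
(V) alone gives V = true.
Now (!V) is unsatisfied and unit — conflict.
So every satisfying assignment has P = False.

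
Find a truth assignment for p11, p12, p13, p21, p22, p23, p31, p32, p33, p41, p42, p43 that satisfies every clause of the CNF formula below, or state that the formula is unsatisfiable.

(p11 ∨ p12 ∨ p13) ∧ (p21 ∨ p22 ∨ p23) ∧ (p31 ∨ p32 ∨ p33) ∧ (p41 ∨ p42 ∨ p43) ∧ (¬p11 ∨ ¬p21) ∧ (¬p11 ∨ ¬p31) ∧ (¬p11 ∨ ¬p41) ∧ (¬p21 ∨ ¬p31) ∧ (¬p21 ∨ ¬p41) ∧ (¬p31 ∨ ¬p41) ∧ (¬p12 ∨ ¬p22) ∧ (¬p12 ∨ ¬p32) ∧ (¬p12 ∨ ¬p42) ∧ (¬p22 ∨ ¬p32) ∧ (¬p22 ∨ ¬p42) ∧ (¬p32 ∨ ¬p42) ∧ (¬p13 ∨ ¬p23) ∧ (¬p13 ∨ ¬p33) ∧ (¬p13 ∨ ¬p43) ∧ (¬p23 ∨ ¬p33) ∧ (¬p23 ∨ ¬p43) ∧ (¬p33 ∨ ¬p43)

Branch on p11: set p11 = False.
Branch on p12: set p12 = True.
(¬p22) alone gives p22 = False.
(¬p32) alone gives p32 = False.
(¬p42) alone gives p42 = False.
Branch on p21: set p21 = True.
(¬p31) alone gives p31 = False.
(p33) alone gives p33 = True.
(¬p41) alone gives p41 = False.
(p43) alone gives p43 = True.
Now (¬p43) is unsatisfied and unit — conflict.
Undo p21 and try p21 = False.
(p23) alone gives p23 = True.
(¬p13) alone gives p13 = False.
(¬p33) alone gives p33 = False.
(p31) alone gives p31 = True.
(¬p41) alone gives p41 = False.
(p43) alone gives p43 = True.
Now (¬p43) is unsatisfied and unit — conflict.
Both values of p21 lead to a conflict.
Undo p12 and try p12 = False.
(p13) alone gives p13 = True.
(¬p23) alone gives p23 = False.
(¬p33) alone gives p33 = False.
(¬p43) alone gives p43 = False.
Branch on p21: set p21 = True.
(¬p31) alone gives p31 = False.
(p32) alone gives p32 = True.
(¬p41) alone gives p41 = False.
(p42) alone gives p42 = True.
Now (¬p42) is unsatisfied and unit — conflict.
Undo p21 and try p21 = False.
(p22) alone gives p22 = True.
(¬p32) alone gives p32 = False.
(p31) alone gives p31 = True.
(¬p41) alone gives p41 = False.
(p42) alone gives p42 = True.
Now (¬p42) is unsatisfied and unit — conflict.
Both values of p21 lead to a conflict.
Both values of p12 lead to a conflict.
Undo p11 and try p11 = True.
(¬p21) alone gives p21 = False.
(¬p31) alone gives p31 = False.
(¬p41) alone gives p41 = False.
Branch on p22: set p22 = True.
(¬p12) alone gives p12 = False.
(¬p32) alone gives p32 = False.
(p33) alone gives p33 = True.
(¬p42) alone gives p42 = False.
(p43) alone gives p43 = True.
Now (¬p43) is unsatisfied and unit — conflict.
Undo p22 and try p22 = False.
(p23) alone gives p23 = True.
(¬p13) alone gives p13 = False.
(¬p33) alone gives p33 = False.
(p32) alone gives p32 = True.
(¬p12) alone gives p12 = False.
(¬p42) alone gives p42 = False.
(p43) alone gives p43 = True.
Now (¬p43) is unsatisfied and unit — conflict.
Both values of p22 lead to a conflict.
Both values of p11 lead to a conflict.

UNSATISFIABLE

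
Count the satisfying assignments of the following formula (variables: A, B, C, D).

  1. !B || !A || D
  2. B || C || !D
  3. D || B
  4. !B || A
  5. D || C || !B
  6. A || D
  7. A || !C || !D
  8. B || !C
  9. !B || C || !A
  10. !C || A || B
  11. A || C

1

There are 2^4 = 16 truth assignments over (A, B, C, D).
Check each against the 11 clauses (columns in the order A, B, C, D):
  F F F F  ✗ fails (D || B)
  F F F T  ✗ fails (B || C || !D)
  F F T F  ✗ fails (D || B)
  F F T T  ✗ fails (A || !C || !D)
  F T F F  ✗ fails (!B || A)
  F T F T  ✗ fails (!B || A)
  F T T F  ✗ fails (!B || A)
  F T T T  ✗ fails (!B || A)
  T F F F  ✗ fails (D || B)
  T F F T  ✗ fails (B || C || !D)
  T F T F  ✗ fails (D || B)
  T F T T  ✗ fails (B || !C)
  T T F F  ✗ fails (!B || !A || D)
  T T F T  ✗ fails (!B || C || !A)
  T T T F  ✗ fails (!B || !A || D)
  T T T T  ✓ satisfies all
1 of the 16 rows is a model.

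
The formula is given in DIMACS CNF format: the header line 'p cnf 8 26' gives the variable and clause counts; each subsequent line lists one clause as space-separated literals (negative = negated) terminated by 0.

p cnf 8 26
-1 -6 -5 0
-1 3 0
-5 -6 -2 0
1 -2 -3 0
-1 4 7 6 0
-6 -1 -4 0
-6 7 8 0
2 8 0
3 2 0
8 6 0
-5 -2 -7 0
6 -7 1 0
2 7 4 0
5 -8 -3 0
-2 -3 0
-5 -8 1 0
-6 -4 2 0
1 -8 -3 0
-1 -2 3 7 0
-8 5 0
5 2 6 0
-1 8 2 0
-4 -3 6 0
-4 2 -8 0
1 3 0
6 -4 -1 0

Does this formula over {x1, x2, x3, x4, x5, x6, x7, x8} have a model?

Satisfiable

Try x1 = True.
(x3) alone gives x3 = True.
(¬x2) alone gives x2 = False.
(x8) alone gives x8 = True.
(x5) alone gives x5 = True.
(¬x6) alone gives x6 = False.
(¬x4) alone gives x4 = False.
(x7) alone gives x7 = True.
This assignment satisfies each clause.
A satisfying assignment: x1: True; x2: False; x3: True; x4: False; x5: True; x6: False; x7: True; x8: True.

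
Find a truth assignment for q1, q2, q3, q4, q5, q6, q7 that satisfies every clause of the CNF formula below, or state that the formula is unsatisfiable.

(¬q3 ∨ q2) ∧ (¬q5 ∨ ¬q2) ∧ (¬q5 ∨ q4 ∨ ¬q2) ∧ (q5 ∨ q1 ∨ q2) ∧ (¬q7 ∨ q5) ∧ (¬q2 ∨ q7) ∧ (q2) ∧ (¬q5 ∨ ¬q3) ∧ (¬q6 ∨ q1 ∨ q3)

The clause (q2) is unit, so q2 = True.
The clause (¬q5) is unit, so q5 = False.
The clause (¬q7) is unit, so q7 = False.
Now (q7) is unsatisfied and unit — conflict.

UNSATISFIABLE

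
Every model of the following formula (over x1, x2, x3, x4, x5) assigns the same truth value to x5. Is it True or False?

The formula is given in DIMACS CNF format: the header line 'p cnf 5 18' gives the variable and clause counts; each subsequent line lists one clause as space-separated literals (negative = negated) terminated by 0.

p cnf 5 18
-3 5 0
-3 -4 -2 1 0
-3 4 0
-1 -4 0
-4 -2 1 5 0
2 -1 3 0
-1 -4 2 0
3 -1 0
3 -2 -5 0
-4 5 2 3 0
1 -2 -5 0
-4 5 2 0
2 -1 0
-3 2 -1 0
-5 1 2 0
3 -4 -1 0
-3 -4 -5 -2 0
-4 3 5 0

Suppose x5 = True.
Try x3 = False.
Unit clause (¬x1) forces x1 = False.
Unit clause (¬x2) forces x2 = False.
Now (x2) is unsatisfied and unit — conflict.
That branch fails; take x3 = True instead.
Unit clause (x4) forces x4 = True.
Unit clause (¬x1) forces x1 = False.
Unit clause (¬x2) forces x2 = False.
Now (x2) is unsatisfied and unit — conflict.
Neither x3 = True nor x3 = False works.
So every satisfying assignment has x5 = False.

False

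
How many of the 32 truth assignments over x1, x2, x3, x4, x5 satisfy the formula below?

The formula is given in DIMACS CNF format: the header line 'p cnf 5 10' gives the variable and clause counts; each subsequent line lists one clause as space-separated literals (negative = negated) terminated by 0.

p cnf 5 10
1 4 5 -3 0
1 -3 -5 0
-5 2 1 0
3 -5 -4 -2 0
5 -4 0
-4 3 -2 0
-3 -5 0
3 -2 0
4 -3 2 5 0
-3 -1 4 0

There are 2^5 = 32 truth assignments over (x1, x2, x3, x4, x5).
Split on x4. With x4 = True, the clauses containing x4 are satisfied and ¬x4 drops from the rest; 1 of the 2^4 = 16 assignments to the other variables satisfy what remains.
With x4 = False, by the same count on the reduced clause set, 3 assignments work.
(One model: x1=F, x2=F, x3=F, x4=F, x5=F.)
Total: 1 + 3 = 4.

4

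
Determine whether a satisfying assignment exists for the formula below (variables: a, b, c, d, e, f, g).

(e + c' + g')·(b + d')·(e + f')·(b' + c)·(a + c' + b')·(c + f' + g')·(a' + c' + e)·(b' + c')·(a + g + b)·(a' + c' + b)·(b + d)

Unsatisfiable

Suppose b = 1.
From the singleton clause (c), c = 1.
That conflicts with the unit clause (c').
So b must be the other value — set b = 0.
From the singleton clause (d'), d = 0.
That conflicts with the unit clause (d).
Either choice for b ends in contradiction.
No assignment satisfies every clause.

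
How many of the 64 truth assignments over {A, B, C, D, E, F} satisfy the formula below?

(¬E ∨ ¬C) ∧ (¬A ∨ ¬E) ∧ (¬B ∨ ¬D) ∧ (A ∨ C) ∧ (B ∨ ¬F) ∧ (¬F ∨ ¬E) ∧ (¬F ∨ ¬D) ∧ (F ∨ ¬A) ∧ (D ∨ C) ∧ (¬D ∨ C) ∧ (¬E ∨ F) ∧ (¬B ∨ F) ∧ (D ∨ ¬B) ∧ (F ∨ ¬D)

There are 2^6 = 64 truth assignments over (A, B, C, D, E, F).
Split on D. With D = True, the clauses containing D are satisfied and ¬D drops from the rest; 0 of the 2^5 = 32 assignments to the other variables satisfy what remains.
With D = False, by the same count on the reduced clause set, 1 assignment works.
(One model: A=F, B=F, C=T, D=F, E=F, F=F.)
Total: 0 + 1 = 1.

1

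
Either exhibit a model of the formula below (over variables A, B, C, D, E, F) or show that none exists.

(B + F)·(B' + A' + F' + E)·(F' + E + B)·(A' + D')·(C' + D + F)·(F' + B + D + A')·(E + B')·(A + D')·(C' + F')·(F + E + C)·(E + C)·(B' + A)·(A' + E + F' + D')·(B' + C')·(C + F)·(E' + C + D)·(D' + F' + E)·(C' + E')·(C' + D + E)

UNSATISFIABLE

Case B = 1:
Unit clause (E) forces E = 1.
Unit clause (A) forces A = 1.
Unit clause (D') forces D = 0.
Unit clause (C') forces C = 0.
Now (C) is unsatisfied and unit — conflict.
Undo B and try B = 0.
Unit clause (F) forces F = 1.
Unit clause (E) forces E = 1.
Unit clause (C') forces C = 0.
Unit clause (D) forces D = 1.
Unit clause (A') forces A = 0.
Now (A) is unsatisfied and unit — conflict.
Neither B = 1 nor B = 0 works.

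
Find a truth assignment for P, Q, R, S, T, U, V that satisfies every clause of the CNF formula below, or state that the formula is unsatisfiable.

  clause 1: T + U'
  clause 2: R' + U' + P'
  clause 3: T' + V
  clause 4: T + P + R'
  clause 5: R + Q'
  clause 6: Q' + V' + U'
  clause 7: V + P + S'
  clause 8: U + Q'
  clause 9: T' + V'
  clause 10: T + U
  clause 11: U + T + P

UNSATISFIABLE

Case T = 1:
The clause (V) is unit, so V = 1.
That conflicts with the unit clause (V').
Backtrack on T: now try T = 0.
The clause (U') is unit, so U = 0.
That conflicts with the unit clause (U).
Neither T = 1 nor T = 0 works.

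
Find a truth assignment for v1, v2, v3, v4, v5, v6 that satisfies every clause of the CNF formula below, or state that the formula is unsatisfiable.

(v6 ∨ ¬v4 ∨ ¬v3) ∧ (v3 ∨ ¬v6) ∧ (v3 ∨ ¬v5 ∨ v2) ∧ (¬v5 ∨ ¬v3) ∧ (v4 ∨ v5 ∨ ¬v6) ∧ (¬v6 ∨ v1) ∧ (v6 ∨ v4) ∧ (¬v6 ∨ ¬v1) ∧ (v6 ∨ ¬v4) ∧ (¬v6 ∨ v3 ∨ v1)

UNSATISFIABLE

Suppose v3 = True.
From the singleton clause (¬v5), v5 = False.
Suppose v6 = True.
From the singleton clause (v4), v4 = True.
From the singleton clause (v1), v1 = True.
That conflicts with the unit clause (¬v1).
That branch fails; take v6 = False instead.
From the singleton clause (¬v4), v4 = False.
That conflicts with the unit clause (v4).
Either choice for v6 ends in contradiction.
That branch fails; take v3 = False instead.
From the singleton clause (¬v6), v6 = False.
From the singleton clause (v4), v4 = True.
That conflicts with the unit clause (¬v4).
Either choice for v3 ends in contradiction.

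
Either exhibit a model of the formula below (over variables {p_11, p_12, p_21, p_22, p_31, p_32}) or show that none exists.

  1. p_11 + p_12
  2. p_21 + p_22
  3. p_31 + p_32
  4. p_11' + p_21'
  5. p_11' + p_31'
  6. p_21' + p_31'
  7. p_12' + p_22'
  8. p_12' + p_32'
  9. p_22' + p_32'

Try p_11 = 1.
The clause (p_21') is unit, so p_21 = 0.
The clause (p_22) is unit, so p_22 = 1.
The clause (p_31') is unit, so p_31 = 0.
The clause (p_32) is unit, so p_32 = 1.
But (p_32') is also a unit clause — contradiction.
Undo p_11 and try p_11 = 0.
The clause (p_12) is unit, so p_12 = 1.
The clause (p_22') is unit, so p_22 = 0.
The clause (p_21) is unit, so p_21 = 1.
The clause (p_31') is unit, so p_31 = 0.
The clause (p_32) is unit, so p_32 = 1.
But (p_32') is also a unit clause — contradiction.
Neither p_11 = 1 nor p_11 = 0 works.

UNSATISFIABLE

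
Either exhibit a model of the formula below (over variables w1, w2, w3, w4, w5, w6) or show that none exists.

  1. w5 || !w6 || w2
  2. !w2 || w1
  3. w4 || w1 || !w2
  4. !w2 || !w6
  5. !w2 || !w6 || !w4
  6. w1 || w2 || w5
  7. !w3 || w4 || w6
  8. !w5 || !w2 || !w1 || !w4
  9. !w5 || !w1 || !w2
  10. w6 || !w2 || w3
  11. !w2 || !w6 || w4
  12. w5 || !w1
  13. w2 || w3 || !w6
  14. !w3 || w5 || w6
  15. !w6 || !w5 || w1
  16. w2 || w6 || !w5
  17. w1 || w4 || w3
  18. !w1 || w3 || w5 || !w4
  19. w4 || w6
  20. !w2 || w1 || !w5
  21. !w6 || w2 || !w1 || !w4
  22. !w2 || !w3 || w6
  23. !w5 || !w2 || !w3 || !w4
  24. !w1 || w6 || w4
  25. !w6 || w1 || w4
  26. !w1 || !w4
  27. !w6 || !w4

Case w2 = false:
Case w5 = true:
(w6) alone gives w6 = true.
(w3) alone gives w3 = true.
(w1) alone gives w1 = true.
(!w4) alone gives w4 = false.
Every clause now holds.

w1 ↦ true, w2 ↦ false, w3 ↦ true, w4 ↦ false, w5 ↦ true, w6 ↦ true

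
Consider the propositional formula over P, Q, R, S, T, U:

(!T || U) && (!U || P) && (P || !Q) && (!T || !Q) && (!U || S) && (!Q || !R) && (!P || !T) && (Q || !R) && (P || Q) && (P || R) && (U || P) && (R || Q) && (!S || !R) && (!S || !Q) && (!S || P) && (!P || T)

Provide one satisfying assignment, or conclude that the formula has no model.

Suppose T = false.
(!P) alone gives P = false.
(!U) alone gives U = false.
But (U) is also a unit clause — contradiction.
Undo T and try T = true.
(U) alone gives U = true.
(P) alone gives P = true.
But (!P) is also a unit clause — contradiction.
Either choice for T ends in contradiction.

UNSATISFIABLE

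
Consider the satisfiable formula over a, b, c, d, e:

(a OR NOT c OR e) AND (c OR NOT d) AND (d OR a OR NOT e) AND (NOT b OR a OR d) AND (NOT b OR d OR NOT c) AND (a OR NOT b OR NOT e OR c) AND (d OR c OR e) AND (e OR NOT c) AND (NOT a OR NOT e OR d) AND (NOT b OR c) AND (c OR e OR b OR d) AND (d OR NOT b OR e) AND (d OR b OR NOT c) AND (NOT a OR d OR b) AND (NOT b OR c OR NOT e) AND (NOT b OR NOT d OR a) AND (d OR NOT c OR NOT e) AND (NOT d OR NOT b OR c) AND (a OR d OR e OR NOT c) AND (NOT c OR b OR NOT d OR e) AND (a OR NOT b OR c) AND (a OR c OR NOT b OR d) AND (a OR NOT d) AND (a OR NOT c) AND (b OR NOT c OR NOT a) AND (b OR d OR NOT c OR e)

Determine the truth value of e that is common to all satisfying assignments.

True

Suppose e = false.
The clause (NOT c) is unit, so c = false.
The clause (NOT d) is unit, so d = false.
Now (d) is unsatisfied and unit — conflict.
So every satisfying assignment has e = True.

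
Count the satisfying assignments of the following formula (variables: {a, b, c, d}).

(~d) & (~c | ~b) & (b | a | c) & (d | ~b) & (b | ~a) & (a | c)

There are 2^4 = 16 truth assignments over (a, b, c, d).
Check each against the 6 clauses (columns in the order a, b, c, d):
  F F F F  ✗ fails (b | a | c)
  F F F T  ✗ fails (~d)
  F F T F  ✓ satisfies all
  F F T T  ✗ fails (~d)
  F T F F  ✗ fails (d | ~b)
  F T F T  ✗ fails (~d)
  F T T F  ✗ fails (~c | ~b)
  F T T T  ✗ fails (~d)
  T F F F  ✗ fails (b | ~a)
  T F F T  ✗ fails (~d)
  T F T F  ✗ fails (b | ~a)
  T F T T  ✗ fails (~d)
  T T F F  ✗ fails (d | ~b)
  T T F T  ✗ fails (~d)
  T T T F  ✗ fails (~c | ~b)
  T T T T  ✗ fails (~d)
1 of the 16 rows is a model.

1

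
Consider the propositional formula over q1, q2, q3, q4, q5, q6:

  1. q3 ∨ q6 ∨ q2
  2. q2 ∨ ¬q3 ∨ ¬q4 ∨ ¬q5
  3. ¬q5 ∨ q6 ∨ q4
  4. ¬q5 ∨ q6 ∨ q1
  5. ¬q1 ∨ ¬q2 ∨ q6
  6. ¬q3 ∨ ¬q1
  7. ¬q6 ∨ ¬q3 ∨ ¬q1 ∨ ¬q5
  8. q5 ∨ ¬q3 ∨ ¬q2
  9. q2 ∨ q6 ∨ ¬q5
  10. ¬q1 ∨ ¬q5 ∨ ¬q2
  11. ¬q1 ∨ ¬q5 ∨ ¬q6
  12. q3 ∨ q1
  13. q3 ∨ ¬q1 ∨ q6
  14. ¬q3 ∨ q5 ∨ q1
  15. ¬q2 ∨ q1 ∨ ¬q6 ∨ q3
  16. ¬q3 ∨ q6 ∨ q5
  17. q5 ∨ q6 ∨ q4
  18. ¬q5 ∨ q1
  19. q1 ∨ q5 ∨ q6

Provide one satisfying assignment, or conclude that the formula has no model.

Suppose q3 = False.
(q1) alone gives q1 = True.
(q6) alone gives q6 = True.
(¬q5) alone gives q5 = False.
Every clause is now satisfied; q2, q4 are unconstrained.

q1=True, q2=False, q3=False, q4=False, q5=False, q6=True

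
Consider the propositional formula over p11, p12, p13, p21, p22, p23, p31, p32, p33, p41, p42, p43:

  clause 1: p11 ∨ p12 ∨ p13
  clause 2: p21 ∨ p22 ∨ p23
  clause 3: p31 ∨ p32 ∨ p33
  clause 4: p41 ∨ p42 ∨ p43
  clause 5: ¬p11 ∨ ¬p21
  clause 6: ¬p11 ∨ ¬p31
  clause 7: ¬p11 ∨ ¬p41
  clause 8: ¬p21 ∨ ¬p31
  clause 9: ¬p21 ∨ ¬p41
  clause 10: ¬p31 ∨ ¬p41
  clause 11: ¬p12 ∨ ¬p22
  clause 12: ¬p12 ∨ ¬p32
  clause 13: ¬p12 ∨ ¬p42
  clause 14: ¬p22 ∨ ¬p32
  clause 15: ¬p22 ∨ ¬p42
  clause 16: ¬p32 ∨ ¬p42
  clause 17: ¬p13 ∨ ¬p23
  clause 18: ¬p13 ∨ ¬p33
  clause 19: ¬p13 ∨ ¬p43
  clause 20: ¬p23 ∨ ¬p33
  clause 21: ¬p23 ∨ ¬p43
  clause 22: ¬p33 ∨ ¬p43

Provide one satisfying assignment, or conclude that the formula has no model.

Case p11 = False:
Case p12 = True:
The clause (¬p22) is unit, so p22 = False.
The clause (¬p32) is unit, so p32 = False.
The clause (¬p42) is unit, so p42 = False.
Case p21 = True:
The clause (¬p31) is unit, so p31 = False.
The clause (p33) is unit, so p33 = True.
The clause (¬p41) is unit, so p41 = False.
The clause (p43) is unit, so p43 = True.
Now (¬p43) is unsatisfied and unit — conflict.
So p21 must be the other value — set p21 = False.
The clause (p23) is unit, so p23 = True.
The clause (¬p13) is unit, so p13 = False.
The clause (¬p33) is unit, so p33 = False.
The clause (p31) is unit, so p31 = True.
The clause (¬p41) is unit, so p41 = False.
The clause (p43) is unit, so p43 = True.
Now (¬p43) is unsatisfied and unit — conflict.
Neither p21 = True nor p21 = False works.
So p12 must be the other value — set p12 = False.
The clause (p13) is unit, so p13 = True.
The clause (¬p23) is unit, so p23 = False.
The clause (¬p33) is unit, so p33 = False.
The clause (¬p43) is unit, so p43 = False.
Case p21 = True:
The clause (¬p31) is unit, so p31 = False.
The clause (p32) is unit, so p32 = True.
The clause (¬p41) is unit, so p41 = False.
The clause (p42) is unit, so p42 = True.
Now (¬p42) is unsatisfied and unit — conflict.
So p21 must be the other value — set p21 = False.
The clause (p22) is unit, so p22 = True.
The clause (¬p32) is unit, so p32 = False.
The clause (p31) is unit, so p31 = True.
The clause (¬p41) is unit, so p41 = False.
The clause (p42) is unit, so p42 = True.
Now (¬p42) is unsatisfied and unit — conflict.
Neither p21 = True nor p21 = False works.
Neither p12 = True nor p12 = False works.
So p11 must be the other value — set p11 = True.
The clause (¬p21) is unit, so p21 = False.
The clause (¬p31) is unit, so p31 = False.
The clause (¬p41) is unit, so p41 = False.
Case p22 = True:
The clause (¬p12) is unit, so p12 = False.
The clause (¬p32) is unit, so p32 = False.
The clause (p33) is unit, so p33 = True.
The clause (¬p42) is unit, so p42 = False.
The clause (p43) is unit, so p43 = True.
Now (¬p43) is unsatisfied and unit — conflict.
So p22 must be the other value — set p22 = False.
The clause (p23) is unit, so p23 = True.
The clause (¬p13) is unit, so p13 = False.
The clause (¬p33) is unit, so p33 = False.
The clause (p32) is unit, so p32 = True.
The clause (¬p12) is unit, so p12 = False.
The clause (¬p42) is unit, so p42 = False.
The clause (p43) is unit, so p43 = True.
Now (¬p43) is unsatisfied and unit — conflict.
Neither p22 = True nor p22 = False works.
Neither p11 = True nor p11 = False works.

UNSATISFIABLE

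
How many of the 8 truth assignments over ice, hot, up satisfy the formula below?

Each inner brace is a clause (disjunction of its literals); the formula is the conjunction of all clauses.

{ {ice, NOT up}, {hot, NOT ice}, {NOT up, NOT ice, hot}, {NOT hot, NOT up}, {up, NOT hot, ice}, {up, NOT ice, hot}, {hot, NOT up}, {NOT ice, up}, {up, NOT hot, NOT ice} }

There are 2^3 = 8 truth assignments over (ice, hot, up).
Check each against the 9 clauses (columns in the order ice, hot, up):
  F F F  ✓ satisfies all
  F F T  ✗ fails (ice OR NOT up)
  F T F  ✗ fails (up OR NOT hot OR ice)
  F T T  ✗ fails (ice OR NOT up)
  T F F  ✗ fails (hot OR NOT ice)
  T F T  ✗ fails (hot OR NOT ice)
  T T F  ✗ fails (NOT ice OR up)
  T T T  ✗ fails (NOT hot OR NOT up)
1 of the 8 rows is a model.

1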